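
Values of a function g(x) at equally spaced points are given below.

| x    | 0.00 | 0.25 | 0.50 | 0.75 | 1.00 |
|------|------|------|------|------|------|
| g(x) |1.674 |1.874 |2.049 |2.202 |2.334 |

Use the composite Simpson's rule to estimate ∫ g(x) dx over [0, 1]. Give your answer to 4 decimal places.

2.0342

h = 0.25, n = 4.
(h/3)·[y₀ + 4y₁ + 2y₂ + 4y₃ + y₄] = 0.083333·(24.410) = 2.0342.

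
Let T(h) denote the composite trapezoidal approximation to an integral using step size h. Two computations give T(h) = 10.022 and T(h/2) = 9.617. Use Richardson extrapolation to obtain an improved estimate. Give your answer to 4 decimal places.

9.4820

R = (4·T(h/2) − T(h)) / 3 = (4·9.617 − 10.022)/3 = (28.446)/3 = 9.4820.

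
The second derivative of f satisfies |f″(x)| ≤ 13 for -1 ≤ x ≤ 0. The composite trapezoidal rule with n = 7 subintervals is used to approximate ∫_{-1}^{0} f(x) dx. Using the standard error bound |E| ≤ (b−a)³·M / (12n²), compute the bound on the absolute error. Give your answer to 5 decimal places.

0.02211

|E| ≤ (1)³·13 / (12·7²) = 13/588 = 0.02211.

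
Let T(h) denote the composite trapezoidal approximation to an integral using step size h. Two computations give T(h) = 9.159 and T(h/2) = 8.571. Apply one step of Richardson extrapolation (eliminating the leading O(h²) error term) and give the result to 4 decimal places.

8.3750

R = (4·T(h/2) − T(h)) / 3 = (4·8.571 − 9.159)/3 = (25.125)/3 = 8.3750.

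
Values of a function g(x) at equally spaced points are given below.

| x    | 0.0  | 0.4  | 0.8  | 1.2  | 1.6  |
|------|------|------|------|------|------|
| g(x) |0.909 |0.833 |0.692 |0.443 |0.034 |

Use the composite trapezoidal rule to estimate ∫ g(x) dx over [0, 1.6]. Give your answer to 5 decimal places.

h = 0.4, n = 4.
(h/2)·[y₀ + 2y₁ + 2y₂ + 2y₃ + y₄] = 0.2·(4.879) = 0.97580.

0.97580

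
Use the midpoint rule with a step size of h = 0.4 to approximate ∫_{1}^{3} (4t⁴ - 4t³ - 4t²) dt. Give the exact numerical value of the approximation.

76.91264

h = (3 − 1)/5 = 0.4.
Midpoints m₁,…,m₅ = 1.2, 1.6, 2, 2.4, 2.8.
f(m₁)=-4.3776, f(m₂)=-0.4096, f(m₃)=16, f(m₄)=54.3744, f(m₅)=126.6944.
h·[f(m₁) + f(m₂) + f(m₃) + f(m₄) + f(m₅)] = 0.4·(192.2816) = 76.91264.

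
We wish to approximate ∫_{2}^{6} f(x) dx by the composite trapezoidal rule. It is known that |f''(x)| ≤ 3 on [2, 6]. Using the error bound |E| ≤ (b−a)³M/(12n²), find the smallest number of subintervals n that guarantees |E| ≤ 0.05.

Need 192/(12n²) ≤ 0.05.
n² ≥ 192/(12·0.05) = 320 ⇒ n ≥ 17.8885, so the smallest n is 18.

18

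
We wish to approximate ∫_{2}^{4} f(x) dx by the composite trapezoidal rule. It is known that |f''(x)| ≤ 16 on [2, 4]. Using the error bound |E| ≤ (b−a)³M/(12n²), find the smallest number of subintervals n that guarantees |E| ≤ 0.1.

11

Need 128/(12n²) ≤ 0.1.
n² ≥ 128/(12·0.1) = 106.667 ⇒ n ≥ 10.3280, so the smallest n is 11.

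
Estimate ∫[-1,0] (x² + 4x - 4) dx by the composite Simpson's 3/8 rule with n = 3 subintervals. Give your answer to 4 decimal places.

-5.6667

h = (0 − (-1))/3 = 0.333333.
Nodes x₀,…,x₃ = -1, -0.666667, -0.333333, 0.
f(x) = x² + 4x - 4: f₀=-7, f₁=-6.222222, f₂=-5.222222, f₃=-4.
(3h/8)·[f₀ + 3f₁ + 3f₂ + f₃] = 0.125·(-45.333333) = -5.6667.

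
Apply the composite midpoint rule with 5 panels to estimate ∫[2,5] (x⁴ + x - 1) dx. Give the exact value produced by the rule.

619.09134

h = (5 − 2)/5 = 0.6.
Midpoints m₁,…,m₅ = 2.3, 2.9, 3.5, 4.1, 4.7.
f(m₁)=29.2841, f(m₂)=72.6281, f(m₃)=152.5625, f(m₄)=285.6761, f(m₅)=491.6681.
h·[f(m₁) + f(m₂) + f(m₃) + f(m₄) + f(m₅)] = 0.6·(1031.8189) = 619.09134.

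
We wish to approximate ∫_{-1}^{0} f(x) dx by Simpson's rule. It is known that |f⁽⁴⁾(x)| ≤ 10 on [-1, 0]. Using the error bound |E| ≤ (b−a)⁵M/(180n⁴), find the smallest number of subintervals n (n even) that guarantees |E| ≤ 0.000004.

Need 10/(180n⁴) ≤ 0.000004.
n⁴ ≥ 10/(180·0.000004) = 13888.9 ⇒ n ≥ 10.8559, so the smallest even n is 12. (n must be even for Simpson's rule.)

12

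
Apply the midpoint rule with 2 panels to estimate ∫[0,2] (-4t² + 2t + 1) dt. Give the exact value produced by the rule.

-4

h = (2 − 0)/2 = 1.
Midpoints m₁,…,m₂ = 0.5, 1.5.
f(m₁)=1, f(m₂)=-5.
h·[f(m₁) + f(m₂)] = 1·(-4) = -4.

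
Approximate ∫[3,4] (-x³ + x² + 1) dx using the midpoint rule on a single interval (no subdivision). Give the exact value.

M = (b−a)·f(3.5) = 1·(-29.625) = -29.625.

-29.625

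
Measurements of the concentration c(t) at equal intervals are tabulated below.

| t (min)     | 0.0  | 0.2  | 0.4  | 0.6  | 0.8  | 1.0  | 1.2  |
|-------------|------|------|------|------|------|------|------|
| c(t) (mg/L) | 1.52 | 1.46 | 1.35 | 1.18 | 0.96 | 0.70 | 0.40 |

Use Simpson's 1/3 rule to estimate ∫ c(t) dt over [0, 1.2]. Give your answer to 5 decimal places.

1.32667

h = 0.2, n = 6.
(h/3)·[y₀ + 4y₁ + 2y₂ + 4y₃ + 2y₄ + 4y₅ + y₆] = 0.066667·(19.90) = 1.32667.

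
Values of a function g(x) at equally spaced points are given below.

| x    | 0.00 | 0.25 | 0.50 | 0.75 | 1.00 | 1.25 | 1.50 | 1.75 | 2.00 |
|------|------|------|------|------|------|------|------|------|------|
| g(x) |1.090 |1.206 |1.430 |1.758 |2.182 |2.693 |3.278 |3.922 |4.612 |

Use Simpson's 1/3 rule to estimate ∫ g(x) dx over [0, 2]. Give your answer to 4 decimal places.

4.8165

h = 0.25, n = 8.
(h/3)·[y₀ + 4y₁ + 2y₂ + 4y₃ + 2y₄ + 4y₅ + 2y₆ + 4y₇ + y₈] = 0.083333·(57.798) = 4.8165.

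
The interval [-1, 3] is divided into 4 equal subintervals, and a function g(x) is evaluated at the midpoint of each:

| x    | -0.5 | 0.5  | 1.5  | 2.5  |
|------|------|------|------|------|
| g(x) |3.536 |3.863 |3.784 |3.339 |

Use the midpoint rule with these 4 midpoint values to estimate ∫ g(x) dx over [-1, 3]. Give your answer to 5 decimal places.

h = 1, n = 4.
h·[y(m₁) + y(m₂) + y(m₃) + y(m₄)] = 1·(14.522) = 14.52200.

14.52200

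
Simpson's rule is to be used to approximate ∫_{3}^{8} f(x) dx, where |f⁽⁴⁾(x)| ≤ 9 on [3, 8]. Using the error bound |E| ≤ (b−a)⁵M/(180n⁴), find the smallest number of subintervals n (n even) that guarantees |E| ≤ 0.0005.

Need 28125/(180n⁴) ≤ 0.0005.
n⁴ ≥ 28125/(180·0.0005) = 312500 ⇒ n ≥ 23.6435, so the smallest even n is 24. (n must be even for Simpson's rule.)

24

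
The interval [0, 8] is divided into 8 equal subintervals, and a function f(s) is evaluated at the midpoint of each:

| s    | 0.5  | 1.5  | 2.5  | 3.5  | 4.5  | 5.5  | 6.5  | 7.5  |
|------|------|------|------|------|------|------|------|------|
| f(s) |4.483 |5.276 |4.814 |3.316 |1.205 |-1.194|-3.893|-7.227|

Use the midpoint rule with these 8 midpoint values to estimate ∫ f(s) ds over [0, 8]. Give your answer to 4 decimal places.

6.7800

h = 1, n = 8.
h·[y(m₁) + y(m₂) + y(m₃) + y(m₄) + y(m₅) + y(m₆) + y(m₇) + y(m₈)] = 1·(6.780) = 6.7800.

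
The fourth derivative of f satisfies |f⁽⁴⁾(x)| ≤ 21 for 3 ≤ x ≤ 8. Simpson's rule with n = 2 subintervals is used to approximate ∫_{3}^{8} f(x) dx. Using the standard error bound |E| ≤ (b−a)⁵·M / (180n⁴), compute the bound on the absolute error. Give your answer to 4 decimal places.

22.7865

|E| ≤ (5)⁵·21 / (180·2⁴) = 65625/2880 = 22.7865.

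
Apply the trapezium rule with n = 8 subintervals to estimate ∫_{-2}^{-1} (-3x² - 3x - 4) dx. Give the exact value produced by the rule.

-6.5078125

h = (-1 − (-2))/8 = 0.125.
Nodes x₀,…,x₈ = -2, -1.875, -1.75, -1.625, -1.5, -1.375, -1.25, -1.125, -1.
f(x) = -3x² - 3x - 4: f₀=-10, f₁=-8.921875, f₂=-7.9375, f₃=-7.046875, f₄=-6.25, f₅=-5.546875, f₆=-4.9375, f₇=-4.421875, f₈=-4.
(h/2)·[f₀ + 2f₁ + 2f₂ + 2f₃ + 2f₄ + 2f₅ + 2f₆ + 2f₇ + f₈] = 0.0625·(-104.125) = -6.5078125.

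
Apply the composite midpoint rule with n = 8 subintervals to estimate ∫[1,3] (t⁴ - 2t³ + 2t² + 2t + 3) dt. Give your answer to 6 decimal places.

h = (3 − 1)/8 = 0.25.
Midpoints m₁,…,m₈ = 1.125, 1.375, 1.625, 1.875, 2.125, 2.375, 2.625, 2.875.
f(m₁)=6.535400390625, f(m₂)=7.906494140625, f(m₃)=9.922119140625, f(m₄)=12.957275390625, f(m₅)=17.480712890625, f(m₆)=24.054931640625, f(m₇)=33.336181640625, f(m₈)=46.074462890625.
h·[f(m₁) + f(m₂) + f(m₃) + f(m₄) + f(m₅) + f(m₆) + f(m₇) + f(m₈)] = 0.25·(158.267578125) = 39.566895.

39.566895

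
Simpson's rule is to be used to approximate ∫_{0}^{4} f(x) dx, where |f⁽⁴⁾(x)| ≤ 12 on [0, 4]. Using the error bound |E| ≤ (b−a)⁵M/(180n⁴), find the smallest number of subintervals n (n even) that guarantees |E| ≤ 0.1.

Need 12288/(180n⁴) ≤ 0.1.
n⁴ ≥ 12288/(180·0.1) = 682.667 ⇒ n ≥ 5.1115, so the smallest even n is 6. (n must be even for Simpson's rule.)

6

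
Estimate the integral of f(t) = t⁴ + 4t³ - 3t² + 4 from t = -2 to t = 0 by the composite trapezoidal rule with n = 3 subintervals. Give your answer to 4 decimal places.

-10.6502

h = (0 − (-2))/3 = 0.666667.
Nodes t₀,…,t₃ = -2, -1.333333, -0.666667, 0.
f(t) = t⁴ + 4t³ - 3t² + 4: f₀=-24, f₁=-7.654321, f₂=1.679012, f₃=4.
(h/2)·[f₀ + 2f₁ + 2f₂ + f₃] = 0.333333·(-31.950617) = -10.6502.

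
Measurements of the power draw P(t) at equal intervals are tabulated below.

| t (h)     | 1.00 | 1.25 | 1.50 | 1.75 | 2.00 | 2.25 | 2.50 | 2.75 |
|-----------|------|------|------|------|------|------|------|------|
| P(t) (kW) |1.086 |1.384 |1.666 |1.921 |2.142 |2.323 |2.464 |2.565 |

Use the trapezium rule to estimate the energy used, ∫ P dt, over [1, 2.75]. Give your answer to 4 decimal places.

3.4314

h = 0.25, n = 7.
(h/2)·[y₀ + 2y₁ + 2y₂ + 2y₃ + 2y₄ + 2y₅ + 2y₆ + y₇] = 0.125·(27.451) = 3.4314.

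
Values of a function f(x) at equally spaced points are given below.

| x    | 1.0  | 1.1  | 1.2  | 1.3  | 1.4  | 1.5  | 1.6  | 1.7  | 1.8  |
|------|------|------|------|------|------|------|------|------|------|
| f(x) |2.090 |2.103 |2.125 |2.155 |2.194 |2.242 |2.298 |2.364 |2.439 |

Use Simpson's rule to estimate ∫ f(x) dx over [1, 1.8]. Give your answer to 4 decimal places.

h = 0.1, n = 8.
(h/3)·[y₀ + 4y₁ + 2y₂ + 4y₃ + 2y₄ + 4y₅ + 2y₆ + 4y₇ + y₈] = 0.033333·(53.219) = 1.7740.

1.7740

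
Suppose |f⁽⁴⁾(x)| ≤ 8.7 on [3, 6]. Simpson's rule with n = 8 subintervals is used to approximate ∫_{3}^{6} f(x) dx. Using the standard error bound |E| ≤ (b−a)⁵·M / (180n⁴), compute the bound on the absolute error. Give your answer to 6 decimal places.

0.002867

|E| ≤ (3)⁵·8.7 / (180·8⁴) = 2114.1/737280 = 0.002867.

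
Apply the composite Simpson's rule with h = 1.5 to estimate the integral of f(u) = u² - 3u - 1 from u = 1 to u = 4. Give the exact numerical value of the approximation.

-4.5

h = (4 − 1)/2 = 1.5.
Nodes u₀,…,u₂ = 1, 2.5, 4.
f(u) = u² - 3u - 1: f₀=-3, f₁=-2.25, f₂=3.
(h/3)·[f₀ + 4f₁ + f₂] = 0.5·(-9) = -4.5.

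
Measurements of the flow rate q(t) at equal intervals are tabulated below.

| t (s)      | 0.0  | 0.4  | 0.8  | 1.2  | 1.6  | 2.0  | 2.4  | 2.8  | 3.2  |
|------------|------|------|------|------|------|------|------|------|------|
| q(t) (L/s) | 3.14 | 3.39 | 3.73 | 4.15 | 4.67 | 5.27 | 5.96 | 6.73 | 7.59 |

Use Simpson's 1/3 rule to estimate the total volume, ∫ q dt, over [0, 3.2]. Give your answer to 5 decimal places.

h = 0.4, n = 8.
(h/3)·[y₀ + 4y₁ + 2y₂ + 4y₃ + 2y₄ + 4y₅ + 2y₆ + 4y₇ + y₈] = 0.133333·(117.61) = 15.68133.

15.68133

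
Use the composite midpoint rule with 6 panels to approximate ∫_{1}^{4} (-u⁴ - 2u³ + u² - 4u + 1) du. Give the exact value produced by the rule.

h = (4 − 1)/6 = 0.5.
Midpoints m₁,…,m₆ = 1.25, 1.75, 2.25, 2.75, 3.25, 3.75.
f(m₁)=-8.78515625, f(m₂)=-23.03515625, f(m₃)=-51.34765625, f(m₄)=-101.22265625, f(m₅)=-181.66015625, f(m₆)=-303.16015625.
h·[f(m₁) + f(m₂) + f(m₃) + f(m₄) + f(m₅) + f(m₆)] = 0.5·(-669.2109375) = -334.60546875.

-334.60546875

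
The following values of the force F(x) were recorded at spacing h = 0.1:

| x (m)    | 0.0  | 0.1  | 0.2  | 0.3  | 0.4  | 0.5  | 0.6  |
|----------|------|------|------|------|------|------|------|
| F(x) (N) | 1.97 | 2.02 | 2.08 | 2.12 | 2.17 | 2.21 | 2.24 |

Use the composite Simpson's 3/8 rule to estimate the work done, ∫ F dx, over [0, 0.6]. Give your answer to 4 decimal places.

1.2709

h = 0.1, n = 6.
(3h/8)·[y₀ + 3y₁ + 3y₂ + 2y₃ + 3y₄ + 3y₅ + y₆] = 0.0375·(33.89) = 1.2709.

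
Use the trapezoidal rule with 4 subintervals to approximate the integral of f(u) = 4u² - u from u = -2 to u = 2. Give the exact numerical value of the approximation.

24

h = (2 − (-2))/4 = 1.
Nodes u₀,…,u₄ = -2, -1, 0, 1, 2.
f(u) = 4u² - u: f₀=18, f₁=5, f₂=0, f₃=3, f₄=14.
(h/2)·[f₀ + 2f₁ + 2f₂ + 2f₃ + f₄] = 0.5·(48) = 24.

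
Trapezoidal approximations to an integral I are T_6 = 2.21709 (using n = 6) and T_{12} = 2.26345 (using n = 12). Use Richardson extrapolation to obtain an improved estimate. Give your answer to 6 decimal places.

R = (4·T_{12} − T_6) / 3 = (4·2.26345 − 2.21709)/3 = (6.83671)/3 = 2.278903.

2.278903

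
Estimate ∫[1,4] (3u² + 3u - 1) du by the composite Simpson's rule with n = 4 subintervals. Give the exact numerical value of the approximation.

82.5

h = (4 − 1)/4 = 0.75.
Nodes u₀,…,u₄ = 1, 1.75, 2.5, 3.25, 4.
f(u) = 3u² + 3u - 1: f₀=5, f₁=13.4375, f₂=25.25, f₃=40.4375, f₄=59.
(h/3)·[f₀ + 4f₁ + 2f₂ + 4f₃ + f₄] = 0.25·(330) = 82.5.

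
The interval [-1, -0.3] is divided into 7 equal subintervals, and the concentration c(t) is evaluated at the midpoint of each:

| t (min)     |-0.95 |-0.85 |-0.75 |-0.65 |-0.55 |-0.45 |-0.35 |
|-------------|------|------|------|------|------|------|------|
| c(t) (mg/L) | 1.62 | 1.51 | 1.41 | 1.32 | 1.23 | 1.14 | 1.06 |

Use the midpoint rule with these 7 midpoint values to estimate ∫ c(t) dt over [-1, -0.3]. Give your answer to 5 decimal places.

0.92900

h = 0.1, n = 7.
h·[y(m₁) + y(m₂) + y(m₃) + y(m₄) + y(m₅) + y(m₆) + y(m₇)] = 0.1·(9.29) = 0.92900.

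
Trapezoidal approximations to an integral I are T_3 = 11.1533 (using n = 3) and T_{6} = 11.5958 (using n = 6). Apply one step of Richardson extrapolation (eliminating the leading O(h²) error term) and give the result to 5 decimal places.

11.74330

R = (4·T_{6} − T_3) / 3 = (4·11.5958 − 11.1533)/3 = (35.2299)/3 = 11.74330.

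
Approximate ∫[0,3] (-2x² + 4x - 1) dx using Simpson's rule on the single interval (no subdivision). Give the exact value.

S = (b−a)/6 · [f(0) + 4f(1.5) + f(3)] = 0.5·[(-1) + 4·0.5 + (-7)] = -3.

-3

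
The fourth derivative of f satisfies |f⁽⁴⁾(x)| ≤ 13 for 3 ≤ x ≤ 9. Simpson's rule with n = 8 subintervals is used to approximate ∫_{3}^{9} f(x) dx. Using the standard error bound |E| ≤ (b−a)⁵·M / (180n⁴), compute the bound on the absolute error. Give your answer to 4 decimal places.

0.1371

|E| ≤ (6)⁵·13 / (180·8⁴) = 101088/737280 = 0.1371.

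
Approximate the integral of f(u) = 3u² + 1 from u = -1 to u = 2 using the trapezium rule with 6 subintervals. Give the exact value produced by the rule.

h = (2 − (-1))/6 = 0.5.
Nodes u₀,…,u₆ = -1, -0.5, 0, 0.5, 1, 1.5, 2.
f(u) = 3u² + 1: f₀=4, f₁=1.75, f₂=1, f₃=1.75, f₄=4, f₅=7.75, f₆=13.
(h/2)·[f₀ + 2f₁ + 2f₂ + 2f₃ + 2f₄ + 2f₅ + f₆] = 0.25·(49.5) = 12.375.

12.375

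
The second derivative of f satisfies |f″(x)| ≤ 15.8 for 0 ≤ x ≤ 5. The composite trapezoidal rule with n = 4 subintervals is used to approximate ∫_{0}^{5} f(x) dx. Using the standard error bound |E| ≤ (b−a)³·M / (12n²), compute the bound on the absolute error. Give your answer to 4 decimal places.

10.2865

|E| ≤ (5)³·15.8 / (12·4²) = 1975/192 = 10.2865.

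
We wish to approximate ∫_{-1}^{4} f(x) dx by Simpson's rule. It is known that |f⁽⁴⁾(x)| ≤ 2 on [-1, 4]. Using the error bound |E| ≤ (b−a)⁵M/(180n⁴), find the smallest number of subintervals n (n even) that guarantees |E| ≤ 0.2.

Need 6250/(180n⁴) ≤ 0.2.
n⁴ ≥ 6250/(180·0.2) = 173.611 ⇒ n ≥ 3.6299, so the smallest even n is 4. (n must be even for Simpson's rule.)

4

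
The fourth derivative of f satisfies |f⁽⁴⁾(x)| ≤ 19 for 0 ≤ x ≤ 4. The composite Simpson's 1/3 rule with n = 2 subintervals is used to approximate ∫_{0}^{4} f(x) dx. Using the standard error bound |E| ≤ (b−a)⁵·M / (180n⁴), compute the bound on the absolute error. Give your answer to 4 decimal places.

|E| ≤ (4)⁵·19 / (180·2⁴) = 19456/2880 = 6.7556.

6.7556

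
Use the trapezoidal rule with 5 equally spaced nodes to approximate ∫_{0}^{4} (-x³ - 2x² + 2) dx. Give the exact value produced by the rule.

h = (4 − 0)/4 = 1.
Nodes x₀,…,x₄ = 0, 1, 2, 3, 4.
f(x) = -x³ - 2x² + 2: f₀=2, f₁=-1, f₂=-14, f₃=-43, f₄=-94.
(h/2)·[f₀ + 2f₁ + 2f₂ + 2f₃ + f₄] = 0.5·(-208) = -104.

-104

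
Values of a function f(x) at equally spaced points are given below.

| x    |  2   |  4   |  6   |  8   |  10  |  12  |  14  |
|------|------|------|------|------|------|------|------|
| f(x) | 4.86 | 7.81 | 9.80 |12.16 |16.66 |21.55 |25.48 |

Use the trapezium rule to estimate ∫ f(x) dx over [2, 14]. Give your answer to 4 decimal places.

h = 2, n = 6.
(h/2)·[y₀ + 2y₁ + 2y₂ + 2y₃ + 2y₄ + 2y₅ + y₆] = 1·(166.30) = 166.3000.

166.3000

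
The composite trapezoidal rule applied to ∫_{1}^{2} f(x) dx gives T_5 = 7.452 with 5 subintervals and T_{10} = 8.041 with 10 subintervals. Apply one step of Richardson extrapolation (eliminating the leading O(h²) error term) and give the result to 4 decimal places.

8.2373

R = (4·T_{10} − T_5) / 3 = (4·8.041 − 7.452)/3 = (24.712)/3 = 8.2373.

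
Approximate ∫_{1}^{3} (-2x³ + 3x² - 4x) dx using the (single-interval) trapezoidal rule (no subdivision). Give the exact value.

-42

T = (b−a)/2 · [f(1) + f(3)] = 1·[(-3) + (-39)] = -42.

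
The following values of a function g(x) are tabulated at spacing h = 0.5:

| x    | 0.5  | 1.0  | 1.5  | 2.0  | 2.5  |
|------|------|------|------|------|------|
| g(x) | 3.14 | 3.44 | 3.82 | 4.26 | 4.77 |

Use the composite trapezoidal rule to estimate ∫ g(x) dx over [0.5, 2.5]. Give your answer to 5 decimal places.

h = 0.5, n = 4.
(h/2)·[y₀ + 2y₁ + 2y₂ + 2y₃ + y₄] = 0.25·(30.95) = 7.73750.

7.73750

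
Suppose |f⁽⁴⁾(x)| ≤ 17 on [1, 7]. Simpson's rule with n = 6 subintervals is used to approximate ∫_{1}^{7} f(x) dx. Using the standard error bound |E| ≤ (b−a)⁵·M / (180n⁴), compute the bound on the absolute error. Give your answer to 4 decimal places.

|E| ≤ (6)⁵·17 / (180·6⁴) = 132192/233280 = 0.5667.

0.5667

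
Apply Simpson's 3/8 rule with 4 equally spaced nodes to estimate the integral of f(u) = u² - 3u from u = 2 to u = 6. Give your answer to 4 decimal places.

h = (6 − 2)/3 = 1.333333.
Nodes u₀,…,u₃ = 2, 3.333333, 4.666667, 6.
f(u) = u² - 3u: f₀=-2, f₁=1.111111, f₂=7.777778, f₃=18.
(3h/8)·[f₀ + 3f₁ + 3f₂ + f₃] = 0.5·(42.666667) = 21.3333.

21.3333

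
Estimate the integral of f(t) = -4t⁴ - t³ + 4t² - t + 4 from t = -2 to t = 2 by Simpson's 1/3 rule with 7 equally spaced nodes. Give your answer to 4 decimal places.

-14.2881

h = (2 − (-2))/6 = 0.666667.
Nodes t₀,…,t₆ = -2, -1.333333, -0.666667, 0, 0.666667, 1.333333, 2.
f(t) = -4t⁴ - t³ + 4t² - t + 4: f₀=-34, f₁=2.172840, f₂=5.950617, f₃=4, f₄=4.024691, f₅=-5.234568, f₆=-54.
(h/3)·[f₀ + 4f₁ + 2f₂ + 4f₃ + 2f₄ + 4f₅ + f₆] = 0.222222·(-64.296296) = -14.2881.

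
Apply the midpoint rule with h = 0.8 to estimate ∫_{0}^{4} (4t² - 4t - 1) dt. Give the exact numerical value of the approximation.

h = (4 − 0)/5 = 0.8.
Midpoints m₁,…,m₅ = 0.4, 1.2, 2, 2.8, 3.6.
f(m₁)=-1.96, f(m₂)=-0.04, f(m₃)=7, f(m₄)=19.16, f(m₅)=36.44.
h·[f(m₁) + f(m₂) + f(m₃) + f(m₄) + f(m₅)] = 0.8·(60.6) = 48.48.

48.48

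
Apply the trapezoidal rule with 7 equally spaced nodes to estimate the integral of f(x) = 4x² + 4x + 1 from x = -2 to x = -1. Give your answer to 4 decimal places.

4.3519

h = (-1 − (-2))/6 = 0.166667.
Nodes x₀,…,x₆ = -2, -1.833333, -1.666667, -1.5, -1.333333, -1.166667, -1.
f(x) = 4x² + 4x + 1: f₀=9, f₁=7.111111, f₂=5.444444, f₃=4, f₄=2.777778, f₅=1.777778, f₆=1.
(h/2)·[f₀ + 2f₁ + 2f₂ + 2f₃ + 2f₄ + 2f₅ + f₆] = 0.083333·(52.222222) = 4.3519.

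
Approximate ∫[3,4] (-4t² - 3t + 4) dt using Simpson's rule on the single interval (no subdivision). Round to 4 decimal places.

-55.8333

S = (b−a)/6 · [f(3) + 4f(3.5) + f(4)] = 0.166667·[(-41) + 4·(-55.5) + (-72)] = -55.8333.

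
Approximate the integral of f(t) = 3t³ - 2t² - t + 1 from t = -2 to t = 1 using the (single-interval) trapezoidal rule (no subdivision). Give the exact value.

T = (b−a)/2 · [f(-2) + f(1)] = 1.5·[(-29) + 1] = -42.

-42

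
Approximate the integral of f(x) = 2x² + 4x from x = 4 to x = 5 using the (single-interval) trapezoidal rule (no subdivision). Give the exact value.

59

T = (b−a)/2 · [f(4) + f(5)] = 0.5·[48 + 70] = 59.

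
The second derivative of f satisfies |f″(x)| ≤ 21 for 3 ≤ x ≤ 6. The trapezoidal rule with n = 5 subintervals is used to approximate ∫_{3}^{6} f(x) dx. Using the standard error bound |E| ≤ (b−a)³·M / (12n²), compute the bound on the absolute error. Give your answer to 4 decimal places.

|E| ≤ (3)³·21 / (12·5²) = 567/300 = 1.8900.

1.8900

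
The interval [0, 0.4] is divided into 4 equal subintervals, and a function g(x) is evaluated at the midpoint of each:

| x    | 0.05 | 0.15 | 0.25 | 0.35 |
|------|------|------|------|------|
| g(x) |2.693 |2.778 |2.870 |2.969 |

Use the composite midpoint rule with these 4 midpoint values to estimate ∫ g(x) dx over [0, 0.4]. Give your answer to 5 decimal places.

h = 0.1, n = 4.
h·[y(m₁) + y(m₂) + y(m₃) + y(m₄)] = 0.1·(11.310) = 1.13100.

1.13100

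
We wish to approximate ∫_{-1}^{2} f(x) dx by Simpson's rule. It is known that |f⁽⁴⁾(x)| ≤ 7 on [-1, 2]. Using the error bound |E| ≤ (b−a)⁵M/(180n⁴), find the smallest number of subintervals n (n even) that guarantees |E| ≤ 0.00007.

Need 1701/(180n⁴) ≤ 0.00007.
n⁴ ≥ 1701/(180·0.00007) = 135000 ⇒ n ≥ 19.1683, so the smallest even n is 20. (n must be even for Simpson's rule.)

20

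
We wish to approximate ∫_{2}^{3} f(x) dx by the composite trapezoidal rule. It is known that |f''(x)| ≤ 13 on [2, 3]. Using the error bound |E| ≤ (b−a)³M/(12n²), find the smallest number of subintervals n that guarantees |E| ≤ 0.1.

Need 13/(12n²) ≤ 0.1.
n² ≥ 13/(12·0.1) = 10.8333 ⇒ n ≥ 3.2914, so the smallest n is 4.

4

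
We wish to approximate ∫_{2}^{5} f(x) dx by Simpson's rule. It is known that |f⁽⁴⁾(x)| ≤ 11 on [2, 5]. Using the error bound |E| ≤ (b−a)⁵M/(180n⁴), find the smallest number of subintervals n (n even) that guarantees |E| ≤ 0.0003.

Need 2673/(180n⁴) ≤ 0.0003.
n⁴ ≥ 2673/(180·0.0003) = 49500 ⇒ n ≥ 14.9160, so the smallest even n is 16. (n must be even for Simpson's rule.)

16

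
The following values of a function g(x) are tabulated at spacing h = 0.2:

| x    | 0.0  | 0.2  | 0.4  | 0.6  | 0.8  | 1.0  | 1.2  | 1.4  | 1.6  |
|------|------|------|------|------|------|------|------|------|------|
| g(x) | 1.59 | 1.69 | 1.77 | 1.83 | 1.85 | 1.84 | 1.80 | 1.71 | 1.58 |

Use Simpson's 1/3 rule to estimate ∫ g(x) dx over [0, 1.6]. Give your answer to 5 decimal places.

h = 0.2, n = 8.
(h/3)·[y₀ + 4y₁ + 2y₂ + 4y₃ + 2y₄ + 4y₅ + 2y₆ + 4y₇ + y₈] = 0.066667·(42.29) = 2.81933.

2.81933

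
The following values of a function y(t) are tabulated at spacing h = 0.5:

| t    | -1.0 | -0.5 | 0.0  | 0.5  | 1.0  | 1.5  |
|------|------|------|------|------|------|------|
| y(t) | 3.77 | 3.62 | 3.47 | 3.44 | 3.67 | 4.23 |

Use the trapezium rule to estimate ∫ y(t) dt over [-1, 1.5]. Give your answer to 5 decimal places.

h = 0.5, n = 5.
(h/2)·[y₀ + 2y₁ + 2y₂ + 2y₃ + 2y₄ + y₅] = 0.25·(36.40) = 9.10000.

9.10000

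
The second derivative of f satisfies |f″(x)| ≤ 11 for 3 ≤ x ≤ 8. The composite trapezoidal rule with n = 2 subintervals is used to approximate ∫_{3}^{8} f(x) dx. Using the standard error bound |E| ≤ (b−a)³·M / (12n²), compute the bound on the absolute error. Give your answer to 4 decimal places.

28.6458

|E| ≤ (5)³·11 / (12·2²) = 1375/48 = 28.6458.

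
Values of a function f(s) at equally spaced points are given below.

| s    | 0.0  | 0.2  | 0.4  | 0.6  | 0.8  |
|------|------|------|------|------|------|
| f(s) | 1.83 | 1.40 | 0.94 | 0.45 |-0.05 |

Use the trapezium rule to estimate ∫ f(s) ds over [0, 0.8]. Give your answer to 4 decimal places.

0.7360

h = 0.2, n = 4.
(h/2)·[y₀ + 2y₁ + 2y₂ + 2y₃ + y₄] = 0.1·(7.36) = 0.7360.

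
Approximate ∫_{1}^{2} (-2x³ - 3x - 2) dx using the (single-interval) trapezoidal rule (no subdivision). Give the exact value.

-15.5

T = (b−a)/2 · [f(1) + f(2)] = 0.5·[(-7) + (-24)] = -15.5.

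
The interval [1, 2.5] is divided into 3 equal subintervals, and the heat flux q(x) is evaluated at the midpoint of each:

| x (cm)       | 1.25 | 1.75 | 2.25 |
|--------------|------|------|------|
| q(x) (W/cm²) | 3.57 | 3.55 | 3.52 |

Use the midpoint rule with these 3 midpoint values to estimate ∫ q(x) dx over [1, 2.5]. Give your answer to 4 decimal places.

5.3200

h = 0.5, n = 3.
h·[y(m₁) + y(m₂) + y(m₃)] = 0.5·(10.64) = 5.3200.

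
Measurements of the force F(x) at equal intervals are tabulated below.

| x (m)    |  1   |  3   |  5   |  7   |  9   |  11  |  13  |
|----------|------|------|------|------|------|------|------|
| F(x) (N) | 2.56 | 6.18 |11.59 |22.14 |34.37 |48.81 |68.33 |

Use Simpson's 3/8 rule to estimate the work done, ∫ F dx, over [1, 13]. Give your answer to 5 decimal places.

h = 2, n = 6.
(3h/8)·[y₀ + 3y₁ + 3y₂ + 2y₃ + 3y₄ + 3y₅ + y₆] = 0.75·(418.02) = 313.51500.

313.51500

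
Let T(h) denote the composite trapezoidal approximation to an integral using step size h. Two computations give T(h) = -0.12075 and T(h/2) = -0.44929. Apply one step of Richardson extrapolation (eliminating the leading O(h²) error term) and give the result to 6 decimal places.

-0.558803

R = (4·T(h/2) − T(h)) / 3 = (4·(-0.44929) − (-0.12075))/3 = (-1.67641)/3 = -0.558803.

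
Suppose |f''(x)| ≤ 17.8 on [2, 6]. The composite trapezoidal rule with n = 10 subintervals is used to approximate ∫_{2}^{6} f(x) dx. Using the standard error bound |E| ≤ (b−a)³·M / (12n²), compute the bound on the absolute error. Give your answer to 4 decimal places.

|E| ≤ (4)³·17.8 / (12·10²) = 1139.2/1200 = 0.9493.

0.9493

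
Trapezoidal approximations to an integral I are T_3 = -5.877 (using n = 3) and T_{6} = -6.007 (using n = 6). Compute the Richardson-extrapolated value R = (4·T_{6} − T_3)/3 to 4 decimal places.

R = (4·T_{6} − T_3) / 3 = (4·(-6.007) − (-5.877))/3 = (-18.151)/3 = -6.0503.

-6.0503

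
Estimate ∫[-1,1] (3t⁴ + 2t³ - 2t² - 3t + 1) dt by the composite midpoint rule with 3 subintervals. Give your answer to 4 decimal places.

1.6049

h = (1 − (-1))/3 = 0.666667.
Midpoints m₁,…,m₃ = -0.666667, 0, 0.666667.
f(m₁)=2.111111, f(m₂)=1, f(m₃)=-0.703704.
h·[f(m₁) + f(m₂) + f(m₃)] = 0.666667·(2.407407) = 1.6049.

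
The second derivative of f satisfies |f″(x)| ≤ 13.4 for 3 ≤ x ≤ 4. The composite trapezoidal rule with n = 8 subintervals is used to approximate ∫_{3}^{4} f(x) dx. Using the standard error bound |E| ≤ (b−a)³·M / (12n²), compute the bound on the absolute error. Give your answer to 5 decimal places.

0.01745

|E| ≤ (1)³·13.4 / (12·8²) = 13.4/768 = 0.01745.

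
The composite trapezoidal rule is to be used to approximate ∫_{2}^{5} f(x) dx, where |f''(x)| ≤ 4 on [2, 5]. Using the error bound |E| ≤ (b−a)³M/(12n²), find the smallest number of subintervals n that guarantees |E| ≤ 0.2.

7

Need 108/(12n²) ≤ 0.2.
n² ≥ 108/(12·0.2) = 45 ⇒ n ≥ 6.7082, so the smallest n is 7.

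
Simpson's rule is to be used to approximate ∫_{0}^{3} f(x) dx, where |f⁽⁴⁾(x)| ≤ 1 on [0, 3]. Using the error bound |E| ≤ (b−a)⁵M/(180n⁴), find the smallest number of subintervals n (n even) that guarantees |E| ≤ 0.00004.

Need 243/(180n⁴) ≤ 0.00004.
n⁴ ≥ 243/(180·0.00004) = 33750 ⇒ n ≥ 13.5540, so the smallest even n is 14. (n must be even for Simpson's rule.)

14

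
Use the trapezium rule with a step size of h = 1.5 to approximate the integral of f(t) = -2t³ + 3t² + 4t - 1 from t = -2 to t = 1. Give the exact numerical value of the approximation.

h = (1 − (-2))/2 = 1.5.
Nodes t₀,…,t₂ = -2, -0.5, 1.
f(t) = -2t³ + 3t² + 4t - 1: f₀=19, f₁=-2, f₂=4.
(h/2)·[f₀ + 2f₁ + f₂] = 0.75·(19) = 14.25.

14.25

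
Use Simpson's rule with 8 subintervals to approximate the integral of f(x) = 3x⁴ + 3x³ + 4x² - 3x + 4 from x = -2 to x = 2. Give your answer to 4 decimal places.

h = (2 − (-2))/8 = 0.5.
Nodes x₀,…,x₈ = -2, -1.5, -1, -0.5, 0, 0.5, 1, 1.5, 2.
f(x) = 3x⁴ + 3x³ + 4x² - 3x + 4: f₀=50, f₁=22.5625, f₂=11, f₃=6.3125, f₄=4, f₅=4.0625, f₆=11, f₇=33.8125, f₈=86.
(h/3)·[f₀ + 4f₁ + 2f₂ + 4f₃ + 2f₄ + 4f₅ + 2f₆ + 4f₇ + f₈] = 0.166667·(455) = 75.8333.

75.8333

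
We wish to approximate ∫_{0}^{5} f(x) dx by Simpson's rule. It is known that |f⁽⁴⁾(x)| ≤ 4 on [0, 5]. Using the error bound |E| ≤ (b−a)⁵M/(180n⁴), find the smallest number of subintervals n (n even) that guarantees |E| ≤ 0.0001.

30

Need 12500/(180n⁴) ≤ 0.0001.
n⁴ ≥ 12500/(180·0.0001) = 694444 ⇒ n ≥ 28.8675, so the smallest even n is 30. (n must be even for Simpson's rule.)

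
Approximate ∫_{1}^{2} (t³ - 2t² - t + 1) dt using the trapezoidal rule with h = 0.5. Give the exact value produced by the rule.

-1.3125

h = (2 − 1)/2 = 0.5.
Nodes t₀,…,t₂ = 1, 1.5, 2.
f(t) = t³ - 2t² - t + 1: f₀=-1, f₁=-1.625, f₂=-1.
(h/2)·[f₀ + 2f₁ + f₂] = 0.25·(-5.25) = -1.3125.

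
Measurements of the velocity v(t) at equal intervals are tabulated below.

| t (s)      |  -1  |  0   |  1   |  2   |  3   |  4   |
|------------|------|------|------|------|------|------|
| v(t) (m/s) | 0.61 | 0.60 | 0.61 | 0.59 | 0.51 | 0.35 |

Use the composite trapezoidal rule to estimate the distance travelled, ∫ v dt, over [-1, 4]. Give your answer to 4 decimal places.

2.7900

h = 1, n = 5.
(h/2)·[y₀ + 2y₁ + 2y₂ + 2y₃ + 2y₄ + y₅] = 0.5·(5.58) = 2.7900.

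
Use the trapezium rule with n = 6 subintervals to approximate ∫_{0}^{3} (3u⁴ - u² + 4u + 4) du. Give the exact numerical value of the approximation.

h = (3 − 0)/6 = 0.5.
Nodes u₀,…,u₆ = 0, 0.5, 1, 1.5, 2, 2.5, 3.
f(u) = 3u⁴ - u² + 4u + 4: f₀=4, f₁=5.9375, f₂=10, f₃=22.9375, f₄=56, f₅=124.9375, f₆=250.
(h/2)·[f₀ + 2f₁ + 2f₂ + 2f₃ + 2f₄ + 2f₅ + f₆] = 0.25·(693.625) = 173.40625.

173.40625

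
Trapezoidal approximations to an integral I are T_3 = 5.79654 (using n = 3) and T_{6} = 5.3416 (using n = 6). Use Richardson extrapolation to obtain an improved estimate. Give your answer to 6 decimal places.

R = (4·T_{6} − T_3) / 3 = (4·5.3416 − 5.79654)/3 = (15.56986)/3 = 5.189953.

5.189953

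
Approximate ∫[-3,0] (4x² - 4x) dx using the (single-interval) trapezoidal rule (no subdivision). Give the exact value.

T = (b−a)/2 · [f(-3) + f(0)] = 1.5·[48 + 0] = 72.

72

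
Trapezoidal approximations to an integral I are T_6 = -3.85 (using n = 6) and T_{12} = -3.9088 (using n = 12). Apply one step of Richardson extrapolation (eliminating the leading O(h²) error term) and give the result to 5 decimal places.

R = (4·T_{12} − T_6) / 3 = (4·(-3.9088) − (-3.85))/3 = (-11.7852)/3 = -3.92840.

-3.92840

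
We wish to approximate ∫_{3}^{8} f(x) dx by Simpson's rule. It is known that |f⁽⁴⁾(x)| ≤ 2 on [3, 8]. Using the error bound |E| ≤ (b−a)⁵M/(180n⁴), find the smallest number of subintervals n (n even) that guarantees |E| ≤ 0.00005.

30

Need 6250/(180n⁴) ≤ 0.00005.
n⁴ ≥ 6250/(180·0.00005) = 694444 ⇒ n ≥ 28.8675, so the smallest even n is 30. (n must be even for Simpson's rule.)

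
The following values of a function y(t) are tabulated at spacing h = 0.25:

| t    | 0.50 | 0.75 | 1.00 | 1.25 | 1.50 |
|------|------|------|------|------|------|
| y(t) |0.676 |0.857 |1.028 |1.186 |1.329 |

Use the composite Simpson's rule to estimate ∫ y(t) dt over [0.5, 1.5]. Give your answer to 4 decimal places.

1.0194

h = 0.25, n = 4.
(h/3)·[y₀ + 4y₁ + 2y₂ + 4y₃ + y₄] = 0.083333·(12.233) = 1.0194.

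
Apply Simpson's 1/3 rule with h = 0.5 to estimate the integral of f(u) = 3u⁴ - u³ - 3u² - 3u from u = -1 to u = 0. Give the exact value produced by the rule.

h = (0 − (-1))/2 = 0.5.
Nodes u₀,…,u₂ = -1, -0.5, 0.
f(u) = 3u⁴ - u³ - 3u² - 3u: f₀=4, f₁=1.0625, f₂=0.
(h/3)·[f₀ + 4f₁ + f₂] = 0.166667·(8.25) = 1.375.

1.375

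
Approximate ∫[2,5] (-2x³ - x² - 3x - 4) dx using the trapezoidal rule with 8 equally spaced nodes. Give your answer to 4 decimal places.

h = (5 − 2)/7 = 0.428571.
Nodes x₀,…,x₇ = 2, 2.428571, 2.857143, 3.285714, 3.714286, 4.142857, 4.571429, 5.
f(x) = -2x³ - x² - 3x - 4: f₀=-30, f₁=-45.830904, f₂=-67.381924, f₃=-95.597668, f₄=-131.422741, f₅=-175.801749, f₆=-229.679300, f₇=-294.
(h/2)·[f₀ + 2f₁ + 2f₂ + 2f₃ + 2f₄ + 2f₅ + 2f₆ + f₇] = 0.214286·(-1815.428571) = -389.0204.

-389.0204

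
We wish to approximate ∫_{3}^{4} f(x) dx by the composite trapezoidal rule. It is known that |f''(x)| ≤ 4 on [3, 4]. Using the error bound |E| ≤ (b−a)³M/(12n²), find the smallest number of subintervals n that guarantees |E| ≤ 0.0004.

29

Need 4/(12n²) ≤ 0.0004.
n² ≥ 4/(12·0.0004) = 833.333 ⇒ n ≥ 28.8675, so the smallest n is 29.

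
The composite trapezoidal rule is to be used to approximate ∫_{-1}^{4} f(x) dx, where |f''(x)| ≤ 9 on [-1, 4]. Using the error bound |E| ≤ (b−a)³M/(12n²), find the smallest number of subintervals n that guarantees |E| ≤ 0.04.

49

Need 1125/(12n²) ≤ 0.04.
n² ≥ 1125/(12·0.04) = 2343.75 ⇒ n ≥ 48.4123, so the smallest n is 49.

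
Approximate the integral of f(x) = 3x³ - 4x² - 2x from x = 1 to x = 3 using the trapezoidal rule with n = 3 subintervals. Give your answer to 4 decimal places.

h = (3 − 1)/3 = 0.666667.
Nodes x₀,…,x₃ = 1, 1.666667, 2.333333, 3.
f(x) = 3x³ - 4x² - 2x: f₀=-3, f₁=-0.555556, f₂=11.666667, f₃=39.
(h/2)·[f₀ + 2f₁ + 2f₂ + f₃] = 0.333333·(58.222222) = 19.4074.

19.4074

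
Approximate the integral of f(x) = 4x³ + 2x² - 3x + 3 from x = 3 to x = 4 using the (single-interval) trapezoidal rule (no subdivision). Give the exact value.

T = (b−a)/2 · [f(3) + f(4)] = 0.5·[120 + 279] = 199.5.

199.5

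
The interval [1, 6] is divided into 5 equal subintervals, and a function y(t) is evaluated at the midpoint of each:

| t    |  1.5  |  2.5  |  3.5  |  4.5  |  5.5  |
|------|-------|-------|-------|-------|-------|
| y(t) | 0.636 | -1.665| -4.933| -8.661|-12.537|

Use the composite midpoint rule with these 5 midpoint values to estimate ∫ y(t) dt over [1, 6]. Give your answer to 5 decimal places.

h = 1, n = 5.
h·[y(m₁) + y(m₂) + y(m₃) + y(m₄) + y(m₅)] = 1·(-27.160) = -27.16000.

-27.16000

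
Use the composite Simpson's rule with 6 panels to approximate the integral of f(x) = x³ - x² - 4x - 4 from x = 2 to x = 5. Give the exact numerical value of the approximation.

h = (5 − 2)/6 = 0.5.
Nodes x₀,…,x₆ = 2, 2.5, 3, 3.5, 4, 4.5, 5.
f(x) = x³ - x² - 4x - 4: f₀=-8, f₁=-4.625, f₂=2, f₃=12.625, f₄=28, f₅=48.875, f₆=76.
(h/3)·[f₀ + 4f₁ + 2f₂ + 4f₃ + 2f₄ + 4f₅ + f₆] = 0.166667·(355.5) = 59.25.

59.25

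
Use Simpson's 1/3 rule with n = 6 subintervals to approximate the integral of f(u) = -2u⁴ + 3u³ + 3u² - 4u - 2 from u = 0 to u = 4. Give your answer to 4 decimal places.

-193.8107

h = (4 − 0)/6 = 0.666667.
Nodes u₀,…,u₆ = 0, 0.666667, 1.333333, 2, 2.666667, 3.333333, 4.
f(u) = -2u⁴ + 3u³ + 3u² - 4u - 2: f₀=-2, f₁=-2.839506, f₂=-1.209877, f₃=-6, f₄=-35.580247, f₅=-117.802469, f₆=-290.
(h/3)·[f₀ + 4f₁ + 2f₂ + 4f₃ + 2f₄ + 4f₅ + f₆] = 0.222222·(-872.148148) = -193.8107.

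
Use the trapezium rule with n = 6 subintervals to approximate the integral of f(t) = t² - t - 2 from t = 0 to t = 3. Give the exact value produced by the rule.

-1.375

h = (3 − 0)/6 = 0.5.
Nodes t₀,…,t₆ = 0, 0.5, 1, 1.5, 2, 2.5, 3.
f(t) = t² - t - 2: f₀=-2, f₁=-2.25, f₂=-2, f₃=-1.25, f₄=0, f₅=1.75, f₆=4.
(h/2)·[f₀ + 2f₁ + 2f₂ + 2f₃ + 2f₄ + 2f₅ + f₆] = 0.25·(-5.5) = -1.375.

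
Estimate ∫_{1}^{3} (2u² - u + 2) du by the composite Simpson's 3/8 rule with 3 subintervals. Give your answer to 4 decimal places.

h = (3 − 1)/3 = 0.666667.
Nodes u₀,…,u₃ = 1, 1.666667, 2.333333, 3.
f(u) = 2u² - u + 2: f₀=3, f₁=5.888889, f₂=10.555556, f₃=17.
(3h/8)·[f₀ + 3f₁ + 3f₂ + f₃] = 0.25·(69.333333) = 17.3333.

17.3333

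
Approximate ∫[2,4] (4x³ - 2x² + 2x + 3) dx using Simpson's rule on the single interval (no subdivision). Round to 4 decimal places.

S = (b−a)/6 · [f(2) + 4f(3) + f(4)] = 0.333333·[31 + 4·99 + 235] = 220.6667.

220.6667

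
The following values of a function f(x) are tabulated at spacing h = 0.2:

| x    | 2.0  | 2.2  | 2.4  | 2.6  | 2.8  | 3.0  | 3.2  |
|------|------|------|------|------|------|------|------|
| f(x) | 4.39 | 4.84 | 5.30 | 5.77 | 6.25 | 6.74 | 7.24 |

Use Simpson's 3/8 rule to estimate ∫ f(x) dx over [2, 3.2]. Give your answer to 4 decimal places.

6.9420

h = 0.2, n = 6.
(3h/8)·[y₀ + 3y₁ + 3y₂ + 2y₃ + 3y₄ + 3y₅ + y₆] = 0.075·(92.56) = 6.9420.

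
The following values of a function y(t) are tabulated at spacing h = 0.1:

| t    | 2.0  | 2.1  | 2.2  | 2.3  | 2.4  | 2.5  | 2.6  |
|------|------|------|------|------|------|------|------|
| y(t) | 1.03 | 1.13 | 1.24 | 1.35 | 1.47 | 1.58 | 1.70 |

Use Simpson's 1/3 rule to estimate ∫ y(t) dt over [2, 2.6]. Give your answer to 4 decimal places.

h = 0.1, n = 6.
(h/3)·[y₀ + 4y₁ + 2y₂ + 4y₃ + 2y₄ + 4y₅ + y₆] = 0.033333·(24.39) = 0.8130.

0.8130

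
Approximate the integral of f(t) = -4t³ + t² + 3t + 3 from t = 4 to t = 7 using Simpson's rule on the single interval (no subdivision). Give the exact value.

-1993.5

S = (b−a)/6 · [f(4) + 4f(5.5) + f(7)] = 0.5·[(-225) + 4·(-615.75) + (-1299)] = -1993.5.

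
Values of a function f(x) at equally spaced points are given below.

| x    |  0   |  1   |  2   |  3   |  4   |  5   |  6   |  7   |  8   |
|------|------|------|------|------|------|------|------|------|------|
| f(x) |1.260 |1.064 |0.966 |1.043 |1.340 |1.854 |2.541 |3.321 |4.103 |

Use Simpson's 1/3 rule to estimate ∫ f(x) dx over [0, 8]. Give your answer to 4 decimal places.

14.7283

h = 1, n = 8.
(h/3)·[y₀ + 4y₁ + 2y₂ + 4y₃ + 2y₄ + 4y₅ + 2y₆ + 4y₇ + y₈] = 0.333333·(44.185) = 14.7283.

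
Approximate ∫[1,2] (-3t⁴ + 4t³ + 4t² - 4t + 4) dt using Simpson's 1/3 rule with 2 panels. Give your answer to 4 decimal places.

3.7083

h = (2 − 1)/2 = 0.5.
Nodes t₀,…,t₂ = 1, 1.5, 2.
f(t) = -3t⁴ + 4t³ + 4t² - 4t + 4: f₀=5, f₁=5.3125, f₂=-4.
(h/3)·[f₀ + 4f₁ + f₂] = 0.166667·(22.25) = 3.7083.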